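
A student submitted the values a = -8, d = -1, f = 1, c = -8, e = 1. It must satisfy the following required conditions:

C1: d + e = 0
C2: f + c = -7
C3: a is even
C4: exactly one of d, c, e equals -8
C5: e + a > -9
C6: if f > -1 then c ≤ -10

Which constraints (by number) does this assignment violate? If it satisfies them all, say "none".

C1: d + e = -1 + 1 = 0 — holds.
C2: f + c = 1 + (-8) = -7 — holds.
C3: a = -8 is even — holds.
C4: d=-1, c=-8, e=1; 1 of them equals -8 — holds.
C5: e + a = 1 + (-8) = -7; -7 > -9 — holds.
C6: f = 1 > -1, so we need c ≤ -10; but c = -8 > -10 — does not hold.

Constraint 6 does not hold.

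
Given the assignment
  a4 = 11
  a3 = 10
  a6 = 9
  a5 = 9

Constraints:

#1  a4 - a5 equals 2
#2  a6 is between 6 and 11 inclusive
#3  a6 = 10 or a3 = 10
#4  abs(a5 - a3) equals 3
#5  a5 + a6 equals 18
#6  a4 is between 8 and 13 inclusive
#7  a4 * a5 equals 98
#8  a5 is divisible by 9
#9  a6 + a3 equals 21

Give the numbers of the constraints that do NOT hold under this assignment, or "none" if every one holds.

#1 a4 - a5 = 11 - 9 = 2 — OK.
#2 a6 = 9 lies in [6, 11] — OK.
#3 a6 = 9 ≠ 10, but a3 = 10 = 10 (second disjunct) — OK.
#4 abs(9 - 10) = 1, not 3 — violated.
#5 a5 + a6 = 9 + 9 = 18 — OK.
#6 a4 = 11 lies in [8, 13] — OK.
#7 a4 * a5 = 11 * 9 = 99, not 98 — violated.
#8 9 / 9 = 1, so 9 divides 9 — OK.
#9 a6 + a3 = 9 + 10 = 19, not 21 — violated.

Constraints 4, 7, and 9 are violated.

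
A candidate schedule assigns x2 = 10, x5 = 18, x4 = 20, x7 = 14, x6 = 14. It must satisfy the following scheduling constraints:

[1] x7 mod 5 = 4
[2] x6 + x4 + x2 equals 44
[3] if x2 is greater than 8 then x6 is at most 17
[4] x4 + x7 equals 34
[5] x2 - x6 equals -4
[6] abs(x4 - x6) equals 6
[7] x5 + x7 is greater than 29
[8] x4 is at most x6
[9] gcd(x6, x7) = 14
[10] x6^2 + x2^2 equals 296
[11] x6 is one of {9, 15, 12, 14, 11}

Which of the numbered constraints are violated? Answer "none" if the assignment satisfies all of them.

Constraint 8 does not hold.

[1] 14 mod 5 = 4 — holds.
[2] x6 + x4 + x2 = 14 + 20 + 10 = 44 — holds.
[3] x2 = 10 > 8, so we need x6 ≤ 17; x6 = 14 ≤ 17 — holds.
[4] x4 + x7 = 20 + 14 = 34 — holds.
[5] x2 - x6 = 10 - 14 = -4 — holds.
[6] abs(20 - 14) = 6 — holds.
[7] x5 + x7 = 18 + 14 = 32; 32 > 29 — holds.
[8] x4 = 20, x6 = 14; 20 > 14 (want ≤) — fails.
[9] gcd(14, 14) = 14 — holds.
[10] x6^2 + x2^2 = 14^2 + 10^2 = 196 + 100 = 296 — holds.
[11] x6 = 14 is in {9, 15, 12, 14, 11} — holds.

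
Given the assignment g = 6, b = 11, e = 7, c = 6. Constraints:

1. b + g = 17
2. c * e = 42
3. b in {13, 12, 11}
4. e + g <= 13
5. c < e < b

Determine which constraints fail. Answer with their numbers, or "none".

The assignment satisfies every constraint.

1. b + g = 11 + 6 = 17  holds
2. c * e = 6 * 7 = 42  holds
3. b = 11 is in {13, 12, 11}  holds
4. e + g = 7 + 6 = 13; 13 ≤ 13  holds
5. values 6 < 7 < 11  holds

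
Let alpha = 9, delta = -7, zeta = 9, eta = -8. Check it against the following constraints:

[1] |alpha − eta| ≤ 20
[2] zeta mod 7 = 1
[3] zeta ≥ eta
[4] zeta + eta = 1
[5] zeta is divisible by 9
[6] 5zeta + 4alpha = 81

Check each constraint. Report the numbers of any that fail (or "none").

[1] |9 − (-8)| = 17; 17 ≤ 20 — OK.
[2] 9 mod 7 = 2, not 1 — violated.
[3] zeta = 9, eta = -8; 9 ≥ -8 — OK.
[4] zeta + eta = 9 + (-8) = 1 — OK.
[5] 9 / 9 = 1, so 9 divides 9 — OK.
[6] 5zeta + 4alpha = 5(9) + 4(9) = 81 — OK.

Violated: 2.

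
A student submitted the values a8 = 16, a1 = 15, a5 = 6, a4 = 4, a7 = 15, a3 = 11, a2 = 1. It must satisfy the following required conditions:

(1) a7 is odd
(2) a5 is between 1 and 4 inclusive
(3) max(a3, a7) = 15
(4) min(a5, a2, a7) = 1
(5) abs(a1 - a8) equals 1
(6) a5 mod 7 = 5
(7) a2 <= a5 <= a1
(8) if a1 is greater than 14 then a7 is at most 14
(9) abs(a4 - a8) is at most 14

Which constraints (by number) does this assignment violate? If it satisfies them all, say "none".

(1) a7 = 15 is odd  holds
(2) a5 = 6 is outside [1, 4]  fails
(3) max(11, 15) = 15  holds
(4) min(6, 1, 15) = 1  holds
(5) abs(15 - 16) = 1  holds
(6) 6 mod 7 = 6, not 5  fails
(7) values 1 <= 6 <= 15  holds
(8) a1 = 15 > 14, so we need a7 ≤ 14; but a7 = 15 > 14  fails
(9) abs(4 - 16) = 12; 12 ≤ 14  holds

Constraints 2, 6, and 8 are violated.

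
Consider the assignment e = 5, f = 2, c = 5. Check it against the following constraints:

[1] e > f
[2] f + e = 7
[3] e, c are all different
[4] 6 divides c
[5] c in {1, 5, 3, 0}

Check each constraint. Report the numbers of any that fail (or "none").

[1] e = 5, f = 2; 5 > 2  ✓
[2] f + e = 2 + 5 = 7  ✓
[3] e = c = 5, not all different  ✗
[4] 5 = 6*0 + 5, so 6 does not divide 5  ✗
[5] c = 5 is in {1, 5, 3, 0}  ✓

Violated: 3, 4.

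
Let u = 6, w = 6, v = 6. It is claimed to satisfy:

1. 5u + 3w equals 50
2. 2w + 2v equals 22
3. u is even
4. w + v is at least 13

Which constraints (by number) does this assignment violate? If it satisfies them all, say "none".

No — constraints 1, 2, and 4 are not satisfied.

1. 5u + 3w = 5(6) + 3(6) = 48, not 50  false
2. 2w + 2v = 2(6) + 2(6) = 24, not 22  false
3. u = 6 is even  true
4. w + v = 6 + 6 = 12; 12 < 13, bound 13 not met  false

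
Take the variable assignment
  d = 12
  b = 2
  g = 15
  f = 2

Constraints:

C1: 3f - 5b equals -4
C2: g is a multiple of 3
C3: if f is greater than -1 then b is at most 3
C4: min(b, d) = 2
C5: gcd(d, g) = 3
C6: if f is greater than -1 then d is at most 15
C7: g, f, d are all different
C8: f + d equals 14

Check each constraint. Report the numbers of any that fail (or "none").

Yes — all constraints hold.

C1: 3f - 5b = 3(2) - 5(2) = -4  ✔
C2: 15 / 3 = 5, so 3 divides 15  ✔
C3: f = 2 > -1, so we need b ≤ 3; b = 2 ≤ 3  ✔
C4: min(2, 12) = 2  ✔
C5: gcd(12, 15) = 3  ✔
C6: f = 2 > -1, so we need d ≤ 15; d = 12 ≤ 15  ✔
C7: values 15, 2, 12 are pairwise distinct  ✔
C8: f + d = 2 + 12 = 14  ✔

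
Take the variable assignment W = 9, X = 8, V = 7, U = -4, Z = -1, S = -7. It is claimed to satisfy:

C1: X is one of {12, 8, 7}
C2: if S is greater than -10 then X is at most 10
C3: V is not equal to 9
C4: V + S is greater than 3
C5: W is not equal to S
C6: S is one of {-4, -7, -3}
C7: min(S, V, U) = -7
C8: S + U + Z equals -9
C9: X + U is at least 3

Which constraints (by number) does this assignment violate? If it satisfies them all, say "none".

Violated: 4 and 8.

C1: X = 8 is in {12, 8, 7} — satisfied.
C2: S = -7 > -10, so we need X ≤ 10; X = 8 ≤ 10 — satisfied.
C3: V = 7, and 7 ≠ 9 — satisfied.
C4: V + S = 7 + (-7) = 0; 0 ≤ 3, bound 3 not met — violated.
C5: W = 9, S = -7; distinct — satisfied.
C6: S = -7 is in {-4, -7, -3} — satisfied.
C7: min(-7, 7, -4) = -7 — satisfied.
C8: S + U + Z = -7 + (-4) + (-1) = -12, not -9 — violated.
C9: X + U = 8 + (-4) = 4; 4 ≥ 3 — satisfied.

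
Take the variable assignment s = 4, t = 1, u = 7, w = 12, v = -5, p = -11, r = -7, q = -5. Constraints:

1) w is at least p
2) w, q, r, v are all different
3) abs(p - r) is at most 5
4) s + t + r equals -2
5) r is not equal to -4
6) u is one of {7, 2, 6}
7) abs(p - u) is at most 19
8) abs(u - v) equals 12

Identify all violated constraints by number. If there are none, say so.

Violated: 2.

1) w = 12, p = -11; 12 ≥ -11  OK
2) q = v = -5, not all different  FAIL
3) abs(-11 - (-7)) = 4; 4 ≤ 5  OK
4) s + t + r = 4 + 1 + (-7) = -2  OK
5) r = -7, and -7 ≠ -4  OK
6) u = 7 is in {7, 2, 6}  OK
7) abs(-11 - 7) = 18; 18 ≤ 19  OK
8) abs(7 - (-5)) = 12  OK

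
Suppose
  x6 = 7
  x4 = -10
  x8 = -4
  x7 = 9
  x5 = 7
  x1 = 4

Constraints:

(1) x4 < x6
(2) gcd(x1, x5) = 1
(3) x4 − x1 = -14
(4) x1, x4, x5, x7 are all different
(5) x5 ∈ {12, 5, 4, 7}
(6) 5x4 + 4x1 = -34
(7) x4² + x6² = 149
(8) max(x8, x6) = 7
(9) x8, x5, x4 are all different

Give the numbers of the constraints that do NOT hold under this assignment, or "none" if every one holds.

All constraints are satisfied.

(1) x4 = -10, x6 = 7; -10 < 7 — holds.
(2) gcd(4, 7) = 1 — holds.
(3) x4 − x1 = -10 − 4 = -14 — holds.
(4) values 4, -10, 7, 9 are pairwise distinct — holds.
(5) x5 = 7 is in {12, 5, 4, 7} — holds.
(6) 5x4 + 4x1 = 5(-10) + 4(4) = -34 — holds.
(7) x4² + x6² = (-10)² + 7² = 100 + 49 = 149 — holds.
(8) max(-4, 7) = 7 — holds.
(9) values -4, 7, -10 are pairwise distinct — holds.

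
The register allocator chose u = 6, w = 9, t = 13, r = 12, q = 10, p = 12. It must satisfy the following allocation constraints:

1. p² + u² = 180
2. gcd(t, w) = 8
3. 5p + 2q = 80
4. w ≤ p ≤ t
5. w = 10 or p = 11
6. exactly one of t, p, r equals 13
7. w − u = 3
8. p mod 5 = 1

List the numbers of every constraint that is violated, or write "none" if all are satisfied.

1. p² + u² = 12² + 6² = 144 + 36 = 180  ✔
2. gcd(13, 9) = 1, not 8  ✘
3. 5p + 2q = 5(12) + 2(10) = 80  ✔
4. values 9 ≤ 12 ≤ 13  ✔
5. w = 9 ≠ 10 and p = 12 ≠ 11; both disjuncts false  ✘
6. t=13, p=12, r=12; 1 of them equals 13  ✔
7. w − u = 9 − 6 = 3  ✔
8. 12 mod 5 = 2, not 1  ✘

The assignment fails constraints 2, 5, 8.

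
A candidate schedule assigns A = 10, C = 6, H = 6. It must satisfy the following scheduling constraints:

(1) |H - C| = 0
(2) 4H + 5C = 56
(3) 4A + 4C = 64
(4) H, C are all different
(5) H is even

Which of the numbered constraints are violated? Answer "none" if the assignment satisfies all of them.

(1) |6 - 6| = 0 — holds.
(2) 4H + 5C = 4(6) + 5(6) = 54, not 56 — does not hold.
(3) 4A + 4C = 4(10) + 4(6) = 64 — holds.
(4) H = C = 6, not all different — does not hold.
(5) H = 6 is even — holds.

The assignment fails constraints 2, 4.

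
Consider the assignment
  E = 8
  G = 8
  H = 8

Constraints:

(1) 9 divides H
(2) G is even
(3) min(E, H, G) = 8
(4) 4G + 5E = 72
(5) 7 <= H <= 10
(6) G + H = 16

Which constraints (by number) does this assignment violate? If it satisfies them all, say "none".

(1) 8 = 9*0 + 8, so 9 does not divide 8 — fails.
(2) G = 8 is even — holds.
(3) min(8, 8, 8) = 8 — holds.
(4) 4G + 5E = 4(8) + 5(8) = 72 — holds.
(5) H = 8 lies in [7, 10] — holds.
(6) G + H = 8 + 8 = 16 — holds.

No — constraint 1 is not satisfied.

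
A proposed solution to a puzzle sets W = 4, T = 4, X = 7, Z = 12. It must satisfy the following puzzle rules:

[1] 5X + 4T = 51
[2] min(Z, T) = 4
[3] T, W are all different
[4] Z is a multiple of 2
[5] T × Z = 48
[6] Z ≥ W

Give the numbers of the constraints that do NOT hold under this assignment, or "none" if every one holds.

No — constraint 3 is not satisfied.

[1] 5X + 4T = 5(7) + 4(4) = 51  OK
[2] min(12, 4) = 4  OK
[3] T = W = 4, not all different  FAIL
[4] 12 / 2 = 6, so 2 divides 12  OK
[5] T × Z = 4 × 12 = 48  OK
[6] Z = 12, W = 4; 12 ≥ 4  OK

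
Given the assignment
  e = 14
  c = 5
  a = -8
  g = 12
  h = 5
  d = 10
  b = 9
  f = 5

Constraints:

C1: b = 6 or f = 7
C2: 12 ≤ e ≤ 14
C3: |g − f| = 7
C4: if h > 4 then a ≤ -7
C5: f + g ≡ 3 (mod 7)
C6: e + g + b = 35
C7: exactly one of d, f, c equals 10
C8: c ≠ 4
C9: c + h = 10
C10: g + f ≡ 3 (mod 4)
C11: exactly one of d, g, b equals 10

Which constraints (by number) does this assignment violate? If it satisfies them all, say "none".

C1: b = 9 ≠ 6 and f = 5 ≠ 7; both disjuncts false — violated.
C2: e = 14 lies in [12, 14] — satisfied.
C3: |12 − 5| = 7 — satisfied.
C4: h = 5 > 4, so we need a ≤ -7; a = -8 ≤ -7 — satisfied.
C5: f + g = 17; 17 mod 7 = 3 — satisfied.
C6: e + g + b = 14 + 12 + 9 = 35 — satisfied.
C7: d=10, f=5, c=5; 1 of them equals 10 — satisfied.
C8: c = 5, and 5 ≠ 4 — satisfied.
C9: c + h = 5 + 5 = 10 — satisfied.
C10: g + f = 17; 17 mod 4 = 1, not 3 — violated.
C11: d=10, g=12, b=9; 1 of them equals 10 — satisfied.

The assignment fails constraints 1 and 10.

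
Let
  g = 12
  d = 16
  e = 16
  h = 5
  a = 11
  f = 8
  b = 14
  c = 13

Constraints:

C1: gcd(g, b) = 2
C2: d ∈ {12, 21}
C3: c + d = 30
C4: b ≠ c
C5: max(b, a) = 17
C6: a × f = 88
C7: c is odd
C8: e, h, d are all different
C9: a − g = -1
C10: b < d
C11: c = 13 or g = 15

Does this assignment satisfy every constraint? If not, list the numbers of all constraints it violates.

Violated: 2, 3, 5, 8.

C1: gcd(12, 14) = 2 — satisfied.
C2: d = 16 is not in {12, 21} — violated.
C3: c + d = 13 + 16 = 29, not 30 — violated.
C4: b = 14, c = 13; distinct — satisfied.
C5: max(14, 11) = 14, not 17 — violated.
C6: a × f = 11 × 8 = 88 — satisfied.
C7: c = 13 is odd — satisfied.
C8: e = d = 16, not all different — violated.
C9: a − g = 11 − 12 = -1 — satisfied.
C10: b = 14, d = 16; 14 < 16 — satisfied.
C11: c = 13 = 13 (first disjunct) — satisfied.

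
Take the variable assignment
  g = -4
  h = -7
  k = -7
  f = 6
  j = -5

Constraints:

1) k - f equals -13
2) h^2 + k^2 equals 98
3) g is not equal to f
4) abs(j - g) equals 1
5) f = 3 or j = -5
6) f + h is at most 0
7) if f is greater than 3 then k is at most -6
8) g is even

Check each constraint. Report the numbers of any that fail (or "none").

No violations.

1) k - f = -7 - 6 = -13 — satisfied.
2) h^2 + k^2 = (-7)^2 + (-7)^2 = 49 + 49 = 98 — satisfied.
3) g = -4, f = 6; distinct — satisfied.
4) abs(-5 - (-4)) = 1 — satisfied.
5) f = 6 ≠ 3, but j = -5 = -5 (second disjunct) — satisfied.
6) f + h = 6 + (-7) = -1; -1 ≤ 0 — satisfied.
7) f = 6 > 3, so we need k ≤ -6; k = -7 ≤ -6 — satisfied.
8) g = -4 is even — satisfied.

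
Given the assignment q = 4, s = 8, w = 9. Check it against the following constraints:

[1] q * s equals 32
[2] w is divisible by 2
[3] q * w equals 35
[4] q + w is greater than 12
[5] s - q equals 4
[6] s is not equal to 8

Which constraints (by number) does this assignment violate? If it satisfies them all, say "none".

[1] q * s = 4 * 8 = 32 — holds.
[2] 9 = 2*4 + 1, so 2 does not divide 9 — fails.
[3] q * w = 4 * 9 = 36, not 35 — fails.
[4] q + w = 4 + 9 = 13; 13 > 12 — holds.
[5] s - q = 8 - 4 = 4 — holds.
[6] s = 8, but 8 is required to differ — fails.

Constraints 2, 3, 6 do not hold.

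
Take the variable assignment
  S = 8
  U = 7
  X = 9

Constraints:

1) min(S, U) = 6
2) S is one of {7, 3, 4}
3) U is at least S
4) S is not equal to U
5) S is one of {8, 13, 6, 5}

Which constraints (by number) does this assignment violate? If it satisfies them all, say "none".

The assignment fails constraints 1, 2, and 3.

1) min(8, 7) = 7, not 6  FAIL
2) S = 8 is not in {7, 3, 4}  FAIL
3) U = 7, S = 8; 7 < 8 (want ≥)  FAIL
4) S = 8, U = 7; distinct  OK
5) S = 8 is in {8, 13, 6, 5}  OK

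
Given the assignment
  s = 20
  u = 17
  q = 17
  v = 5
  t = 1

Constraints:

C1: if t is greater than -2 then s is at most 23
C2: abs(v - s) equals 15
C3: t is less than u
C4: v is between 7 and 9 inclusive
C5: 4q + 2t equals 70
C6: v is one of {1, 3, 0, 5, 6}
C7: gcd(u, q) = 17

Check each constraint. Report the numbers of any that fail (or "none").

C1: t = 1 > -2, so we need s ≤ 23; s = 20 ≤ 23  true
C2: abs(5 - 20) = 15  true
C3: t = 1, u = 17; 1 < 17  true
C4: v = 5 is outside [7, 9]  false
C5: 4q + 2t = 4(17) + 2(1) = 70  true
C6: v = 5 is in {1, 3, 0, 5, 6}  true
C7: gcd(17, 17) = 17  true

Constraint 4 does not hold.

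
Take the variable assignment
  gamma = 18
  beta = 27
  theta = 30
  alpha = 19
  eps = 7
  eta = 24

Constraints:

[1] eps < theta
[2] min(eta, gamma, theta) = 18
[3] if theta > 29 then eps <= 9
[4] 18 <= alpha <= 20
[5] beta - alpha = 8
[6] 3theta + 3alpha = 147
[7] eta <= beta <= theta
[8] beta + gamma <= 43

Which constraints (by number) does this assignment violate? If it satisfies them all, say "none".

The assignment fails constraint 8.

[1] eps = 7, theta = 30; 7 < 30  ✓
[2] min(24, 18, 30) = 18  ✓
[3] theta = 30 > 29, so we need eps ≤ 9; eps = 7 ≤ 9  ✓
[4] alpha = 19 lies in [18, 20]  ✓
[5] beta - alpha = 27 - 19 = 8  ✓
[6] 3theta + 3alpha = 3(30) + 3(19) = 147  ✓
[7] values 24 <= 27 <= 30  ✓
[8] beta + gamma = 27 + 18 = 45; 45 > 43, bound 43 not met  ✗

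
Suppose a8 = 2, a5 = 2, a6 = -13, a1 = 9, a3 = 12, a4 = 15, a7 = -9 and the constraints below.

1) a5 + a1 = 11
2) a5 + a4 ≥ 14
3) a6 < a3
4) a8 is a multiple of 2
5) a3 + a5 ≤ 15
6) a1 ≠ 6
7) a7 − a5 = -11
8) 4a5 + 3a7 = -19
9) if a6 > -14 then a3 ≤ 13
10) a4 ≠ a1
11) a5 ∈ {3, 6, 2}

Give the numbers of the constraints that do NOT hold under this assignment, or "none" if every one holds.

1) a5 + a1 = 2 + 9 = 11 — satisfied.
2) a5 + a4 = 2 + 15 = 17; 17 ≥ 14 — satisfied.
3) a6 = -13, a3 = 12; -13 < 12 — satisfied.
4) 2 / 2 = 1, so 2 divides 2 — satisfied.
5) a3 + a5 = 12 + 2 = 14; 14 ≤ 15 — satisfied.
6) a1 = 9, and 9 ≠ 6 — satisfied.
7) a7 − a5 = -9 − 2 = -11 — satisfied.
8) 4a5 + 3a7 = 4(2) + 3(-9) = -19 — satisfied.
9) a6 = -13 > -14, so we need a3 ≤ 13; a3 = 12 ≤ 13 — satisfied.
10) a4 = 15, a1 = 9; distinct — satisfied.
11) a5 = 2 is in {3, 6, 2} — satisfied.

Yes — all constraints hold.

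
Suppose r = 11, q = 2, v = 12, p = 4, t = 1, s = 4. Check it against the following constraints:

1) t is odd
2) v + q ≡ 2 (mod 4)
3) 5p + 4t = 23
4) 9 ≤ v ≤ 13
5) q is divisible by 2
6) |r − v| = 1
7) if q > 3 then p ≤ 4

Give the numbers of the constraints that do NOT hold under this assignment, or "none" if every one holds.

1) t = 1 is odd — holds.
2) v + q = 14; 14 mod 4 = 2 — holds.
3) 5p + 4t = 5(4) + 4(1) = 24, not 23 — does not hold.
4) v = 12 lies in [9, 13] — holds.
5) 2 / 2 = 1, so 2 divides 2 — holds.
6) |11 − 12| = 1 — holds.
7) q = 2, not > 3; antecedent false, conditional vacuously true — holds.

No — constraint 3 is not satisfied.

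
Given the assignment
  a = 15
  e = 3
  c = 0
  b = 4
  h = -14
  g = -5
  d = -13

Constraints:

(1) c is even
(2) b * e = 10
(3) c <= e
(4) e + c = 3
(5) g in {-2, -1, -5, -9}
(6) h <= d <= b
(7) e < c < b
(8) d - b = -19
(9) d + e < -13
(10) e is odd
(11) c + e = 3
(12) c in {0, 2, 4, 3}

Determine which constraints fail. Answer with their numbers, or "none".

Constraints 2, 7, 8, and 9 do not hold.

(1) c = 0 is even — satisfied.
(2) b * e = 4 * 3 = 12, not 10 — violated.
(3) c = 0, e = 3; 0 ≤ 3 — satisfied.
(4) e + c = 3 + 0 = 3 — satisfied.
(5) g = -5 is in {-2, -1, -5, -9} — satisfied.
(6) values -14 <= -13 <= 4 — satisfied.
(7) values 3, 0, 4; e = 3 is not < c = 0 — violated.
(8) d - b = -13 - 4 = -17, not -19 — violated.
(9) d + e = -13 + 3 = -10; -10 ≥ -13, bound -13 not met — violated.
(10) e = 3 is odd — satisfied.
(11) c + e = 0 + 3 = 3 — satisfied.
(12) c = 0 is in {0, 2, 4, 3} — satisfied.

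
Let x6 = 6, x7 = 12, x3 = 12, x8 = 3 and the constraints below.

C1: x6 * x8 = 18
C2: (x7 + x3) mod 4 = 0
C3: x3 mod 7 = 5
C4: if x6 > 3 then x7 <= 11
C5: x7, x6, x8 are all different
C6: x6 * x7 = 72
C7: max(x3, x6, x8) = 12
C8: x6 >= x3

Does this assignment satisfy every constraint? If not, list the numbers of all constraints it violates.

C1: x6 * x8 = 6 * 3 = 18 — OK.
C2: x7 + x3 = 24; 24 mod 4 = 0 — OK.
C3: 12 mod 7 = 5 — OK.
C4: x6 = 6 > 3, so we need x7 ≤ 11; but x7 = 12 > 11 — violated.
C5: values 12, 6, 3 are pairwise distinct — OK.
C6: x6 * x7 = 6 * 12 = 72 — OK.
C7: max(12, 6, 3) = 12 — OK.
C8: x6 = 6, x3 = 12; 6 < 12 (want ≥) — violated.

No — constraints 4 and 8 are not satisfied.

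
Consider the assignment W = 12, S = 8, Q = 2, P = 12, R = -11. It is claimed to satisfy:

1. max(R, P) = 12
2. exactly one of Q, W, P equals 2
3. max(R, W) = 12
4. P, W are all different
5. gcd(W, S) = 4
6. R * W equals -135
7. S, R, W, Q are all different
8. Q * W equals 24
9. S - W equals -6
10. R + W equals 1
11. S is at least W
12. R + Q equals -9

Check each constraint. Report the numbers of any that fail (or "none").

The assignment fails constraints 4, 6, 9, and 11.

1. max(-11, 12) = 12 — holds.
2. Q=2, W=12, P=12; 1 of them equals 2 — holds.
3. max(-11, 12) = 12 — holds.
4. P = W = 12, not all different — fails.
5. gcd(12, 8) = 4 — holds.
6. R * W = -11 * 12 = -132, not -135 — fails.
7. values 8, -11, 12, 2 are pairwise distinct — holds.
8. Q * W = 2 * 12 = 24 — holds.
9. S - W = 8 - 12 = -4, not -6 — fails.
10. R + W = -11 + 12 = 1 — holds.
11. S = 8, W = 12; 8 < 12 (want ≥) — fails.
12. R + Q = -11 + 2 = -9 — holds.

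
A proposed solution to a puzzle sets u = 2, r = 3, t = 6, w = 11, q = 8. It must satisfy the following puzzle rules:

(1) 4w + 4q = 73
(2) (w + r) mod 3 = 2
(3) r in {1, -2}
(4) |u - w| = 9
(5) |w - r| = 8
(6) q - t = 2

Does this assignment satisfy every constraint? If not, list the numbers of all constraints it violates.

(1) 4w + 4q = 4(11) + 4(8) = 76, not 73  ✗
(2) w + r = 14; 14 mod 3 = 2  ✓
(3) r = 3 is not in {1, -2}  ✗
(4) |2 - 11| = 9  ✓
(5) |11 - 3| = 8  ✓
(6) q - t = 8 - 6 = 2  ✓

The assignment fails constraints 1 and 3.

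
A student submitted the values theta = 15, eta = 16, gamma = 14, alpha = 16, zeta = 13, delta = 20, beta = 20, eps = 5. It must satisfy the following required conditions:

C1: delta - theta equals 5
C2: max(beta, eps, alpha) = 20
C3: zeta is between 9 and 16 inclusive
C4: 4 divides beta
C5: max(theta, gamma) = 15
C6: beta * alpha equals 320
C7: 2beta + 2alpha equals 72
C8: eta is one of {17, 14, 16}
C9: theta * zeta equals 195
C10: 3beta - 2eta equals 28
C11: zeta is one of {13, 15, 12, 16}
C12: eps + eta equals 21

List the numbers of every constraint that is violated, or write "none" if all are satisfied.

The assignment satisfies every constraint.

C1: delta - theta = 20 - 15 = 5 — satisfied.
C2: max(20, 5, 16) = 20 — satisfied.
C3: zeta = 13 lies in [9, 16] — satisfied.
C4: 20 / 4 = 5, so 4 divides 20 — satisfied.
C5: max(15, 14) = 15 — satisfied.
C6: beta * alpha = 20 * 16 = 320 — satisfied.
C7: 2beta + 2alpha = 2(20) + 2(16) = 72 — satisfied.
C8: eta = 16 is in {17, 14, 16} — satisfied.
C9: theta * zeta = 15 * 13 = 195 — satisfied.
C10: 3beta - 2eta = 3(20) - 2(16) = 28 — satisfied.
C11: zeta = 13 is in {13, 15, 12, 16} — satisfied.
C12: eps + eta = 5 + 16 = 21 — satisfied.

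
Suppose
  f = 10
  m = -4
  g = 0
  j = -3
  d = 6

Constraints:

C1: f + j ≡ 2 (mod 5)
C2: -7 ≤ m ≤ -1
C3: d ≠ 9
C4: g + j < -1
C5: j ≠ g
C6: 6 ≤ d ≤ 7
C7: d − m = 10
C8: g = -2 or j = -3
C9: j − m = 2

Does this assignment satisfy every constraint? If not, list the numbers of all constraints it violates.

C1: f + j = 7; 7 mod 5 = 2  ✔
C2: m = -4 lies in [-7, -1]  ✔
C3: d = 6, and 6 ≠ 9  ✔
C4: g + j = 0 + (-3) = -3; -3 < -1  ✔
C5: j = -3, g = 0; distinct  ✔
C6: d = 6 lies in [6, 7]  ✔
C7: d − m = 6 − (-4) = 10  ✔
C8: g = 0 ≠ -2, but j = -3 = -3 (second disjunct)  ✔
C9: j − m = -3 − (-4) = 1, not 2  ✘

The assignment fails constraint 9.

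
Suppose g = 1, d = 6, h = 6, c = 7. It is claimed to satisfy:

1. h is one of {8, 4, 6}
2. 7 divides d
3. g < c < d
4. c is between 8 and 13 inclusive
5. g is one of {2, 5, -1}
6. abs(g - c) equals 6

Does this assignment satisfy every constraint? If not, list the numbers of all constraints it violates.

1. h = 6 is in {8, 4, 6} — satisfied.
2. 6 = 7*0 + 6, so 7 does not divide 6 — violated.
3. values 1, 7, 6; c = 7 is not < d = 6 — violated.
4. c = 7 is outside [8, 13] — violated.
5. g = 1 is not in {2, 5, -1} — violated.
6. abs(1 - 7) = 6 — satisfied.

Constraints 2, 3, 4, 5 are violated.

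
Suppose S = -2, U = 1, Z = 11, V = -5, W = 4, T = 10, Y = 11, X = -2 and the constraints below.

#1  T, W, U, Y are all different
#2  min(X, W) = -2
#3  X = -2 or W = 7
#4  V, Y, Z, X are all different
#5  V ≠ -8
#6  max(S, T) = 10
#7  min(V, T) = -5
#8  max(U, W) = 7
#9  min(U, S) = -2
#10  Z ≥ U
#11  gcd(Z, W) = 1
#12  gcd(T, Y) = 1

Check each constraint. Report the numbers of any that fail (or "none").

#1 values 10, 4, 1, 11 are pairwise distinct  OK
#2 min(-2, 4) = -2  OK
#3 X = -2 = -2 (first disjunct)  OK
#4 Y = Z = 11, not all different  FAIL
#5 V = -5, and -5 ≠ -8  OK
#6 max(-2, 10) = 10  OK
#7 min(-5, 10) = -5  OK
#8 max(1, 4) = 4, not 7  FAIL
#9 min(1, -2) = -2  OK
#10 Z = 11, U = 1; 11 ≥ 1  OK
#11 gcd(11, 4) = 1  OK
#12 gcd(10, 11) = 1  OK

Constraints 4 and 8 are violated.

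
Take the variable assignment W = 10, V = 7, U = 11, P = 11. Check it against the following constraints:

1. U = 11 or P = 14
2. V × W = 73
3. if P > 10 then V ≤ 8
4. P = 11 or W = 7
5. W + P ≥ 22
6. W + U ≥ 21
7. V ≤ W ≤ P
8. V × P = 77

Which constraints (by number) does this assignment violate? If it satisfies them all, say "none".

Constraints 2 and 5 are violated.

1. U = 11 = 11 (first disjunct)  ✔
2. V × W = 7 × 10 = 70, not 73  ✘
3. P = 11 > 10, so we need V ≤ 8; V = 7 ≤ 8  ✔
4. P = 11 = 11 (first disjunct)  ✔
5. W + P = 10 + 11 = 21; 21 < 22, bound 22 not met  ✘
6. W + U = 10 + 11 = 21; 21 ≥ 21  ✔
7. values 7 ≤ 10 ≤ 11  ✔
8. V × P = 7 × 11 = 77  ✔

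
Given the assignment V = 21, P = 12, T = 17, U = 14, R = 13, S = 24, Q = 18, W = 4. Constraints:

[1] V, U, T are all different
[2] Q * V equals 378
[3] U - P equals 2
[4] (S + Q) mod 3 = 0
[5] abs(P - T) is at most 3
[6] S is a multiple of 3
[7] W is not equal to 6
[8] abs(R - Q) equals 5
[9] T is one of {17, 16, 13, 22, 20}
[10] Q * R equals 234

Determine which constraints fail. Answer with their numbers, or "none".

Violated: 5.

[1] values 21, 14, 17 are pairwise distinct  yes
[2] Q * V = 18 * 21 = 378  yes
[3] U - P = 14 - 12 = 2  yes
[4] S + Q = 42; 42 mod 3 = 0  yes
[5] abs(12 - 17) = 5; 5 > 3, exceeds bound 3  no
[6] 24 / 3 = 8, so 3 divides 24  yes
[7] W = 4, and 4 ≠ 6  yes
[8] abs(13 - 18) = 5  yes
[9] T = 17 is in {17, 16, 13, 22, 20}  yes
[10] Q * R = 18 * 13 = 234  yes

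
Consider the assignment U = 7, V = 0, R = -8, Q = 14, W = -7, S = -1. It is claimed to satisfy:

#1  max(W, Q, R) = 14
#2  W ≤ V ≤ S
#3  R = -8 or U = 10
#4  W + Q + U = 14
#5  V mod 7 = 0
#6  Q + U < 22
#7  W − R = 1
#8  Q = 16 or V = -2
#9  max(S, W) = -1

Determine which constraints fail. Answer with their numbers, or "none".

Constraints 2, 8 do not hold.

#1 max(-7, 14, -8) = 14 — holds.
#2 values -7, 0, -1; V = 0 is not ≤ S = -1 — fails.
#3 R = -8 = -8 (first disjunct) — holds.
#4 W + Q + U = -7 + 14 + 7 = 14 — holds.
#5 0 mod 7 = 0 — holds.
#6 Q + U = 14 + 7 = 21; 21 < 22 — holds.
#7 W − R = -7 − (-8) = 1 — holds.
#8 Q = 14 ≠ 16 and V = 0 ≠ -2; both disjuncts false — fails.
#9 max(-1, -7) = -1 — holds.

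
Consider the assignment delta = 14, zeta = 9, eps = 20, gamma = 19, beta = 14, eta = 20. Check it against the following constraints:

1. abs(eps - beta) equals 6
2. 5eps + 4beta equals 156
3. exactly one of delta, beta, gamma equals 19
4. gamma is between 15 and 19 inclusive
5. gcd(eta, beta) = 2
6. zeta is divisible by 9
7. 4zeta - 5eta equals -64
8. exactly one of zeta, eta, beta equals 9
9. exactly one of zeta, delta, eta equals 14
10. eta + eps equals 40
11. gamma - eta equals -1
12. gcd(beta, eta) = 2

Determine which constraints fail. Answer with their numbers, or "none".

Yes — all constraints hold.

1. abs(20 - 14) = 6 — satisfied.
2. 5eps + 4beta = 5(20) + 4(14) = 156 — satisfied.
3. delta=14, beta=14, gamma=19; 1 of them equals 19 — satisfied.
4. gamma = 19 lies in [15, 19] — satisfied.
5. gcd(20, 14) = 2 — satisfied.
6. 9 / 9 = 1, so 9 divides 9 — satisfied.
7. 4zeta - 5eta = 4(9) - 5(20) = -64 — satisfied.
8. zeta=9, eta=20, beta=14; 1 of them equals 9 — satisfied.
9. zeta=9, delta=14, eta=20; 1 of them equals 14 — satisfied.
10. eta + eps = 20 + 20 = 40 — satisfied.
11. gamma - eta = 19 - 20 = -1 — satisfied.
12. gcd(14, 20) = 2 — satisfied.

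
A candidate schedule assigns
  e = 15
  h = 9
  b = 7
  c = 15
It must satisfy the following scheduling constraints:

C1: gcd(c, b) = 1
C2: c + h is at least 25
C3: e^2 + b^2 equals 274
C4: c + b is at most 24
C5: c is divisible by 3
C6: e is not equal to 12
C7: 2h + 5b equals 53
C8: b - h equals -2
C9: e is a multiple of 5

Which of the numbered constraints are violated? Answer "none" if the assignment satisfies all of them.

Violated: 2.

C1: gcd(15, 7) = 1  ✓
C2: c + h = 15 + 9 = 24; 24 < 25, bound 25 not met  ✗
C3: e^2 + b^2 = 15^2 + 7^2 = 225 + 49 = 274  ✓
C4: c + b = 15 + 7 = 22; 22 ≤ 24  ✓
C5: 15 / 3 = 5, so 3 divides 15  ✓
C6: e = 15, and 15 ≠ 12  ✓
C7: 2h + 5b = 2(9) + 5(7) = 53  ✓
C8: b - h = 7 - 9 = -2  ✓
C9: 15 / 5 = 3, so 5 divides 15  ✓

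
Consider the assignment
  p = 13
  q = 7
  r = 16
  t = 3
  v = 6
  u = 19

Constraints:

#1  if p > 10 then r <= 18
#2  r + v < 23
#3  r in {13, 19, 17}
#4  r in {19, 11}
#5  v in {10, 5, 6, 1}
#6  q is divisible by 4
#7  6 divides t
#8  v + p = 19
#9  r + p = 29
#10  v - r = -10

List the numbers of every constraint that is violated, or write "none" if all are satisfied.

The assignment fails constraints 3, 4, 6, and 7.

#1 p = 13 > 10, so we need r ≤ 18; r = 16 ≤ 18  yes
#2 r + v = 16 + 6 = 22; 22 < 23  yes
#3 r = 16 is not in {13, 19, 17}  no
#4 r = 16 is not in {19, 11}  no
#5 v = 6 is in {10, 5, 6, 1}  yes
#6 7 = 4*1 + 3, so 4 does not divide 7  no
#7 3 = 6*0 + 3, so 6 does not divide 3  no
#8 v + p = 6 + 13 = 19  yes
#9 r + p = 16 + 13 = 29  yes
#10 v - r = 6 - 16 = -10  yes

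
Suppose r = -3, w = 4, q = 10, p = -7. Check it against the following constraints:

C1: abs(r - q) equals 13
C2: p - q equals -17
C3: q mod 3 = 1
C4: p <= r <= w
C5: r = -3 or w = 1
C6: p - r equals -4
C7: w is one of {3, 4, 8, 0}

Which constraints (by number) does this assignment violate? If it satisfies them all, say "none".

C1: abs(-3 - 10) = 13  yes
C2: p - q = -7 - 10 = -17  yes
C3: 10 mod 3 = 1  yes
C4: values -7 <= -3 <= 4  yes
C5: r = -3 = -3 (first disjunct)  yes
C6: p - r = -7 - (-3) = -4  yes
C7: w = 4 is in {3, 4, 8, 0}  yes

No violations.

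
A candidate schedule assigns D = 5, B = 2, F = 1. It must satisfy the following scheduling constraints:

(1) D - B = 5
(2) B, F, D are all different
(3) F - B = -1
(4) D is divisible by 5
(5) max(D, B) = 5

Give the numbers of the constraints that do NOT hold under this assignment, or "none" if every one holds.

Constraint 1 does not hold.

(1) D - B = 5 - 2 = 3, not 5 — violated.
(2) values 2, 1, 5 are pairwise distinct — satisfied.
(3) F - B = 1 - 2 = -1 — satisfied.
(4) 5 / 5 = 1, so 5 divides 5 — satisfied.
(5) max(5, 2) = 5 — satisfied.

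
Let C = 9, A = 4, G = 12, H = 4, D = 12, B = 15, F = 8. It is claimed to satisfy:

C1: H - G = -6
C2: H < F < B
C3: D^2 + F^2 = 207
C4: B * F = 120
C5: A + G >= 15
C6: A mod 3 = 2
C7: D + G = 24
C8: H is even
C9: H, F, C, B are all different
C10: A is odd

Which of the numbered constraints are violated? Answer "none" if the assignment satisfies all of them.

C1: H - G = 4 - 12 = -8, not -6  no
C2: values 4 < 8 < 15  yes
C3: D^2 + F^2 = 12^2 + 8^2 = 144 + 64 = 208, not 207  no
C4: B * F = 15 * 8 = 120  yes
C5: A + G = 4 + 12 = 16; 16 ≥ 15  yes
C6: 4 mod 3 = 1, not 2  no
C7: D + G = 12 + 12 = 24  yes
C8: H = 4 is even  yes
C9: values 4, 8, 9, 15 are pairwise distinct  yes
C10: A = 4 is even  no

Constraints 1, 3, 6, and 10 do not hold.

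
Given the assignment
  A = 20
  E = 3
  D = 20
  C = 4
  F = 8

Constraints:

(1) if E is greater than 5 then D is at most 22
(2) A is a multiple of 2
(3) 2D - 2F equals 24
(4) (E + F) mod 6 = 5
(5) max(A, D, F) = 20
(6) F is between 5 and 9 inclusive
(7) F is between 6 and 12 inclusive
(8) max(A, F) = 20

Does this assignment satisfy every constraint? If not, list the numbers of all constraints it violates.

Yes — all constraints hold.

(1) E = 3, not > 5; antecedent false, conditional vacuously true — holds.
(2) 20 / 2 = 10, so 2 divides 20 — holds.
(3) 2D - 2F = 2(20) - 2(8) = 24 — holds.
(4) E + F = 11; 11 mod 6 = 5 — holds.
(5) max(20, 20, 8) = 20 — holds.
(6) F = 8 lies in [5, 9] — holds.
(7) F = 8 lies in [6, 12] — holds.
(8) max(20, 8) = 20 — holds.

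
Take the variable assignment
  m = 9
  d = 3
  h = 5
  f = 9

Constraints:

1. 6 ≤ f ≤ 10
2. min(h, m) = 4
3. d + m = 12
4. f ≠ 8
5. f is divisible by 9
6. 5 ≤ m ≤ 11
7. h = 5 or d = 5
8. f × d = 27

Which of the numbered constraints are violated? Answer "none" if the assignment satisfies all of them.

1. f = 9 lies in [6, 10]  holds
2. min(5, 9) = 5, not 4  fails
3. d + m = 3 + 9 = 12  holds
4. f = 9, and 9 ≠ 8  holds
5. 9 / 9 = 1, so 9 divides 9  holds
6. m = 9 lies in [5, 11]  holds
7. h = 5 = 5 (first disjunct)  holds
8. f × d = 9 × 3 = 27  holds

Constraint 2 does not hold.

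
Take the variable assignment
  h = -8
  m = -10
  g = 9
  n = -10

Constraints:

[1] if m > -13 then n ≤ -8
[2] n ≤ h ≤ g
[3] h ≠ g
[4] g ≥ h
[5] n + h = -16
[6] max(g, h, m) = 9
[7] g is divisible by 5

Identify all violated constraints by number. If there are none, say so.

Constraints 5 and 7 do not hold.

[1] m = -10 > -13, so we need n ≤ -8; n = -10 ≤ -8  OK
[2] values -10 ≤ -8 ≤ 9  OK
[3] h = -8, g = 9; distinct  OK
[4] g = 9, h = -8; 9 ≥ -8  OK
[5] n + h = -10 + (-8) = -18, not -16  FAIL
[6] max(9, -8, -10) = 9  OK
[7] 9 = 5×1 + 4, so 5 does not divide 9  FAIL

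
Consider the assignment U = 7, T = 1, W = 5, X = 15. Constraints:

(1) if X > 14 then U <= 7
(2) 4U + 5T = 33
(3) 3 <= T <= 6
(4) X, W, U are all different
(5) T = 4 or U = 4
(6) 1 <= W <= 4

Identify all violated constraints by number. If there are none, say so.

The assignment fails constraints 3, 5, and 6.

(1) X = 15 > 14, so we need U ≤ 7; U = 7 ≤ 7  ✔
(2) 4U + 5T = 4(7) + 5(1) = 33  ✔
(3) T = 1 is outside [3, 6]  ✘
(4) values 15, 5, 7 are pairwise distinct  ✔
(5) T = 1 ≠ 4 and U = 7 ≠ 4; both disjuncts false  ✘
(6) W = 5 is outside [1, 4]  ✘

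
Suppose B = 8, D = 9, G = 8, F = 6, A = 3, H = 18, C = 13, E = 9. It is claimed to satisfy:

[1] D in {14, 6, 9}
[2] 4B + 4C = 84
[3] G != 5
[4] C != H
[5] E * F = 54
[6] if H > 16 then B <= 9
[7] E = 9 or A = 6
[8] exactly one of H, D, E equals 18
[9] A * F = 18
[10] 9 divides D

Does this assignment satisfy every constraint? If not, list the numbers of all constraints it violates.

[1] D = 9 is in {14, 6, 9} — holds.
[2] 4B + 4C = 4(8) + 4(13) = 84 — holds.
[3] G = 8, and 8 ≠ 5 — holds.
[4] C = 13, H = 18; distinct — holds.
[5] E * F = 9 * 6 = 54 — holds.
[6] H = 18 > 16, so we need B ≤ 9; B = 8 ≤ 9 — holds.
[7] E = 9 = 9 (first disjunct) — holds.
[8] H=18, D=9, E=9; 1 of them equals 18 — holds.
[9] A * F = 3 * 6 = 18 — holds.
[10] 9 / 9 = 1, so 9 divides 9 — holds.

All constraints are satisfied.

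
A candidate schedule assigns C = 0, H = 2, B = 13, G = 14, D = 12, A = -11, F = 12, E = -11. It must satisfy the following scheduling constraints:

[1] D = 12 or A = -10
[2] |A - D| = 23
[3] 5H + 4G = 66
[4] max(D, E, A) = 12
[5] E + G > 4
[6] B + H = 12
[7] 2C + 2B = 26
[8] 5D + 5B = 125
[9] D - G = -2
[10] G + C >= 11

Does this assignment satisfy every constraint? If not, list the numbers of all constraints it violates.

[1] D = 12 = 12 (first disjunct) — holds.
[2] |-11 - 12| = 23 — holds.
[3] 5H + 4G = 5(2) + 4(14) = 66 — holds.
[4] max(12, -11, -11) = 12 — holds.
[5] E + G = -11 + 14 = 3; 3 ≤ 4, bound 4 not met — does not hold.
[6] B + H = 13 + 2 = 15, not 12 — does not hold.
[7] 2C + 2B = 2(0) + 2(13) = 26 — holds.
[8] 5D + 5B = 5(12) + 5(13) = 125 — holds.
[9] D - G = 12 - 14 = -2 — holds.
[10] G + C = 14 + 0 = 14; 14 ≥ 11 — holds.

The assignment fails constraints 5 and 6.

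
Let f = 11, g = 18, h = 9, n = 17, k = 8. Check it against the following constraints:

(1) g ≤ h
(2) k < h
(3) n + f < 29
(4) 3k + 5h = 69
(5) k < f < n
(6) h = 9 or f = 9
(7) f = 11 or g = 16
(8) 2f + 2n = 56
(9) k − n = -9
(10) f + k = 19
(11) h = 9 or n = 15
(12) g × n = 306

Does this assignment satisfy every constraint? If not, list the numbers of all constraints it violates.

Violated: 1.

(1) g = 18, h = 9; 18 > 9 (want ≤)  no
(2) k = 8, h = 9; 8 < 9  yes
(3) n + f = 17 + 11 = 28; 28 < 29  yes
(4) 3k + 5h = 3(8) + 5(9) = 69  yes
(5) values 8 < 11 < 17  yes
(6) h = 9 = 9 (first disjunct)  yes
(7) f = 11 = 11 (first disjunct)  yes
(8) 2f + 2n = 2(11) + 2(17) = 56  yes
(9) k − n = 8 − 17 = -9  yes
(10) f + k = 11 + 8 = 19  yes
(11) h = 9 = 9 (first disjunct)  yes
(12) g × n = 18 × 17 = 306  yes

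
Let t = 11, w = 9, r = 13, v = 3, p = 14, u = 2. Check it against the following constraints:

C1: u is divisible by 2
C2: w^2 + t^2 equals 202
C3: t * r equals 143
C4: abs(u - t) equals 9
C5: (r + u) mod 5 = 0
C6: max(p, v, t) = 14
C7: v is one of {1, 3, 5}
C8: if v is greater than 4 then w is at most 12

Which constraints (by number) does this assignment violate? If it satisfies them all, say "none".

C1: 2 / 2 = 1, so 2 divides 2 — holds.
C2: w^2 + t^2 = 9^2 + 11^2 = 81 + 121 = 202 — holds.
C3: t * r = 11 * 13 = 143 — holds.
C4: abs(2 - 11) = 9 — holds.
C5: r + u = 15; 15 mod 5 = 0 — holds.
C6: max(14, 3, 11) = 14 — holds.
C7: v = 3 is in {1, 3, 5} — holds.
C8: v = 3, not > 4; antecedent false, conditional vacuously true — holds.

The assignment satisfies every constraint.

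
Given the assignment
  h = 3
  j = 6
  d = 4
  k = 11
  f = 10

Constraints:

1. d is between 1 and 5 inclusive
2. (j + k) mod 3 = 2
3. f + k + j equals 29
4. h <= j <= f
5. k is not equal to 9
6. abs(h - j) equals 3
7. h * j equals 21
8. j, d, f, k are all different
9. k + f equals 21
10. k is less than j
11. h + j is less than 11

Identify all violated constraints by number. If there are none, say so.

1. d = 4 lies in [1, 5] — OK.
2. j + k = 17; 17 mod 3 = 2 — OK.
3. f + k + j = 10 + 11 + 6 = 27, not 29 — violated.
4. values 3 <= 6 <= 10 — OK.
5. k = 11, and 11 ≠ 9 — OK.
6. abs(3 - 6) = 3 — OK.
7. h * j = 3 * 6 = 18, not 21 — violated.
8. values 6, 4, 10, 11 are pairwise distinct — OK.
9. k + f = 11 + 10 = 21 — OK.
10. k = 11, j = 6; 11 ≥ 6 (want <) — violated.
11. h + j = 3 + 6 = 9; 9 < 11 — OK.

No — constraints 3, 7, 10 are not satisfied.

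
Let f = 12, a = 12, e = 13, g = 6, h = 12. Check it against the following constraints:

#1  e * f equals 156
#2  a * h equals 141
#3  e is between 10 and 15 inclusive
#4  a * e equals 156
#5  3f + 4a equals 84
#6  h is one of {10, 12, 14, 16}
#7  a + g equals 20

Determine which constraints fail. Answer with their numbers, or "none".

The assignment fails constraints 2, 7.

#1 e * f = 13 * 12 = 156  yes
#2 a * h = 12 * 12 = 144, not 141  no
#3 e = 13 lies in [10, 15]  yes
#4 a * e = 12 * 13 = 156  yes
#5 3f + 4a = 3(12) + 4(12) = 84  yes
#6 h = 12 is in {10, 12, 14, 16}  yes
#7 a + g = 12 + 6 = 18, not 20  no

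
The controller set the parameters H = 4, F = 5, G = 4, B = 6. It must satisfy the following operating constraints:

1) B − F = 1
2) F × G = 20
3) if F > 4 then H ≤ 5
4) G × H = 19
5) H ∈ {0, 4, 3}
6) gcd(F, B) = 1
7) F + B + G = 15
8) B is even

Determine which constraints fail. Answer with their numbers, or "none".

1) B − F = 6 − 5 = 1  yes
2) F × G = 5 × 4 = 20  yes
3) F = 5 > 4, so we need H ≤ 5; H = 4 ≤ 5  yes
4) G × H = 4 × 4 = 16, not 19  no
5) H = 4 is in {0, 4, 3}  yes
6) gcd(5, 6) = 1  yes
7) F + B + G = 5 + 6 + 4 = 15  yes
8) B = 6 is even  yes

Violated: 4.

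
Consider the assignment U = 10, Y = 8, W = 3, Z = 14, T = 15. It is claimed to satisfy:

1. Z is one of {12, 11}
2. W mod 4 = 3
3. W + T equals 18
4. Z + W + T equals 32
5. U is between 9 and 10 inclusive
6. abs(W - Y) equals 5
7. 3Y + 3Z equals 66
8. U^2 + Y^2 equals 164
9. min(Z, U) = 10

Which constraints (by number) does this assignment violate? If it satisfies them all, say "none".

1. Z = 14 is not in {12, 11} — violated.
2. 3 mod 4 = 3 — OK.
3. W + T = 3 + 15 = 18 — OK.
4. Z + W + T = 14 + 3 + 15 = 32 — OK.
5. U = 10 lies in [9, 10] — OK.
6. abs(3 - 8) = 5 — OK.
7. 3Y + 3Z = 3(8) + 3(14) = 66 — OK.
8. U^2 + Y^2 = 10^2 + 8^2 = 100 + 64 = 164 — OK.
9. min(14, 10) = 10 — OK.

No — constraint 1 is not satisfied.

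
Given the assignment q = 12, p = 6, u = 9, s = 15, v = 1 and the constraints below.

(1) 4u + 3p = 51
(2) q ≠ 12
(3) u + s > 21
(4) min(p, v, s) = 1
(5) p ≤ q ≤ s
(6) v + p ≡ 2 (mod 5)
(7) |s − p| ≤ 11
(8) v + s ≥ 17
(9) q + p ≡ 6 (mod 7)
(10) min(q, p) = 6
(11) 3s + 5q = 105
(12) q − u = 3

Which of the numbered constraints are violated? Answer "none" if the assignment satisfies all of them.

(1) 4u + 3p = 4(9) + 3(6) = 54, not 51  FAIL
(2) q = 12, but 12 is required to differ  FAIL
(3) u + s = 9 + 15 = 24; 24 > 21  OK
(4) min(6, 1, 15) = 1  OK
(5) values 6 ≤ 12 ≤ 15  OK
(6) v + p = 7; 7 mod 5 = 2  OK
(7) |15 − 6| = 9; 9 ≤ 11  OK
(8) v + s = 1 + 15 = 16; 16 < 17, bound 17 not met  FAIL
(9) q + p = 18; 18 mod 7 = 4, not 6  FAIL
(10) min(12, 6) = 6  OK
(11) 3s + 5q = 3(15) + 5(12) = 105  OK
(12) q − u = 12 − 9 = 3  OK

No — constraints 1, 2, 8, 9 are not satisfied.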